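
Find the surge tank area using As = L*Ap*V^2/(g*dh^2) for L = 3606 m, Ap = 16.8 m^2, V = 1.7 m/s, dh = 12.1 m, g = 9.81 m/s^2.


As = 3606 * 16.8 * 1.7^2 / (9.81 * 12.1^2) = 121.8970 m^2


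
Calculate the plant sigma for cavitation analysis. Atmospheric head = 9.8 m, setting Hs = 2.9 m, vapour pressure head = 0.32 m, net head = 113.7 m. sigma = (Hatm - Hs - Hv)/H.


sigma = (9.8 - 2.9 - 0.32) / 113.7 = 0.0579


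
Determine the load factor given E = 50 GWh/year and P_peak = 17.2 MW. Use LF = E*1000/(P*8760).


LF = 50 * 1000 / (17.2 * 8760) = 0.3318


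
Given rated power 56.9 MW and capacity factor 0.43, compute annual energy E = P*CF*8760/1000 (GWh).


E = 56.9 * 0.43 * 8760 / 1000 = 214.3309 GWh


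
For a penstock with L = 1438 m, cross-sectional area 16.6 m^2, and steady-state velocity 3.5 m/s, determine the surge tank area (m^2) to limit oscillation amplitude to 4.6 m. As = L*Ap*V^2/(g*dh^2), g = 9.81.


As = 1438 * 16.6 * 3.5^2 / (9.81 * 4.6^2) = 1408.6996 m^2


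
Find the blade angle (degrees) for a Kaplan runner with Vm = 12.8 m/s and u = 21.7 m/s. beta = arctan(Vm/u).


beta = arctan(12.8 / 21.7) = 30.5347 degrees


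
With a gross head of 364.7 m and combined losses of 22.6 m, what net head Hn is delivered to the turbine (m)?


Hn = 364.7 - 22.6 = 342.1000 m


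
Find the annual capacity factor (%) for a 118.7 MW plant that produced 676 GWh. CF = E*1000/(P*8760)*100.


CF = 676 * 1000 / (118.7 * 8760) * 100 = 65.0118 %


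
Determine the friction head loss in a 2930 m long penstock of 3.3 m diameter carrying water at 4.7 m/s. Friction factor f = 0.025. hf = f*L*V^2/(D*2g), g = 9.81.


hf = 0.025 * 2930 * 4.7^2 / (3.3 * 2 * 9.81) = 24.9914 m


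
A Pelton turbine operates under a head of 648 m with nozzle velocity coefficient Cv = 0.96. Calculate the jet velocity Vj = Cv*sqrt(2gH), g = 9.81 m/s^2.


Vj = 0.96 * sqrt(2*9.81*648) = 108.2451 m/s


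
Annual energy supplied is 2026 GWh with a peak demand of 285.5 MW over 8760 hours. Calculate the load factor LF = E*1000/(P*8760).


LF = 2026 * 1000 / (285.5 * 8760) = 0.8101


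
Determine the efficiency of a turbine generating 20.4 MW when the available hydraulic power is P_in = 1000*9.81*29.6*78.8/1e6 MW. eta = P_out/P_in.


P_in = 1000 * 9.81 * 29.6 * 78.8 / 1e6 = 22.8816 MW
eta = 20.4 / 22.8816 = 0.8915


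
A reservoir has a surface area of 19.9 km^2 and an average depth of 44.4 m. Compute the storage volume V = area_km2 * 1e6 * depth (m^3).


V = 19.9 * 1e6 * 44.4 = 8.8356e+08 m^3


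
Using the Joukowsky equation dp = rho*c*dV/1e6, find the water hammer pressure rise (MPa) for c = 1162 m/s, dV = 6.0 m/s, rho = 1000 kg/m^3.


dp = 1000 * 1162 * 6.0 / 1e6 = 6.9720 MPa


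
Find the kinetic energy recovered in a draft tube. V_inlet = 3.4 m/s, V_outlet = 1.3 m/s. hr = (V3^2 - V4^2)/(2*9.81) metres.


hr = (3.4^2 - 1.3^2) / (2*9.81) = 0.5031 m


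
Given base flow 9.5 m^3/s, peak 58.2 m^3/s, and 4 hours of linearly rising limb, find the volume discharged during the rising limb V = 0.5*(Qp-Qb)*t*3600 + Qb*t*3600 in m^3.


V = 0.5*(58.2 - 9.5)*4*3600 + 9.5*4*3600 = 487440.0000 m^3


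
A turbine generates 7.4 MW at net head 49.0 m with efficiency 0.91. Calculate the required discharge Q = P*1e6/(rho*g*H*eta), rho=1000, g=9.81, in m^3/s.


Q = 7.4 * 1e6 / (1000 * 9.81 * 49.0 * 0.91) = 16.9171 m^3/s


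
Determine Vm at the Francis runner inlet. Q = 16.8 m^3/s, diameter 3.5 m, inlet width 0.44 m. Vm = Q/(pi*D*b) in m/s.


Vm = 16.8 / (pi * 3.5 * 0.44) = 3.4725 m/s


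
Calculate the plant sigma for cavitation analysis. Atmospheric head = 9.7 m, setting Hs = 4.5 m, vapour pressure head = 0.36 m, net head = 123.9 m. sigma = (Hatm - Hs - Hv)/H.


sigma = (9.7 - 4.5 - 0.36) / 123.9 = 0.0391


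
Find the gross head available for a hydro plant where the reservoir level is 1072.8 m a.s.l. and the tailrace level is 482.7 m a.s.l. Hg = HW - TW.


Hg = 1072.8 - 482.7 = 590.1000 m


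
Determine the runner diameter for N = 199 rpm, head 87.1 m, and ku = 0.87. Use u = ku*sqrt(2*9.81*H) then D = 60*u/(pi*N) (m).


u = 0.87 * sqrt(2*9.81*87.1) = 35.9648 m/s
D = 60 * 35.9648 / (pi * 199) = 3.4516 m


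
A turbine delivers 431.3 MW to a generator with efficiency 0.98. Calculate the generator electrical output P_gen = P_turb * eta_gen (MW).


P_gen = 431.3 * 0.98 = 422.6740 MW


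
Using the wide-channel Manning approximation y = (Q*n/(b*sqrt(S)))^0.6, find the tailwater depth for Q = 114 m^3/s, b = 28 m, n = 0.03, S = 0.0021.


y = (114 * 0.03 / (28 * 0.0021^0.5))^0.6 = 1.8008 m


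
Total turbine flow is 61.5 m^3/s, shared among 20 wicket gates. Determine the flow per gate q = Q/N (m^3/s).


q = 61.5 / 20 = 3.0750 m^3/s


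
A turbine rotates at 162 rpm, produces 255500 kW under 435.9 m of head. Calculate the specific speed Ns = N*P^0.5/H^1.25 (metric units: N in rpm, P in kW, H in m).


Ns = 162 * 255500^0.5 / 435.9^1.25 = 41.1128


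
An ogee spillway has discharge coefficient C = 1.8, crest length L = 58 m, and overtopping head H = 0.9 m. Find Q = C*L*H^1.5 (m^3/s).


Q = 1.8 * 58 * 0.9^1.5 = 89.1383 m^3/s


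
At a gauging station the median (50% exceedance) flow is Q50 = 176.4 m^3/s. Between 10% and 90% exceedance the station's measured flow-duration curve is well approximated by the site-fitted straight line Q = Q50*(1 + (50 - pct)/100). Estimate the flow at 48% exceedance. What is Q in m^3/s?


Q = 176.4 * (1 + (50 - 48)/100) = 179.9280 m^3/s


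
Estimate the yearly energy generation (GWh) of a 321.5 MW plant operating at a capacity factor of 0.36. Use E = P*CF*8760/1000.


E = 321.5 * 0.36 * 8760 / 1000 = 1013.8824 GWh


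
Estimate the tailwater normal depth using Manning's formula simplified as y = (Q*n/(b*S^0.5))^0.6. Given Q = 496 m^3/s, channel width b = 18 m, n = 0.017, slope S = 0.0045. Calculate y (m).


y = (496 * 0.017 / (18 * 0.0045^0.5))^0.6 = 3.2095 m


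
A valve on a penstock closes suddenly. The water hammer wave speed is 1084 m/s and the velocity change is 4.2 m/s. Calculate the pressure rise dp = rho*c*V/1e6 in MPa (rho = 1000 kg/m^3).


dp = 1000 * 1084 * 4.2 / 1e6 = 4.5528 MPa


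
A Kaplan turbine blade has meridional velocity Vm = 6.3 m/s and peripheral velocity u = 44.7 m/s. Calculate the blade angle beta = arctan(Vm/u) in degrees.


beta = arctan(6.3 / 44.7) = 8.0224 degrees


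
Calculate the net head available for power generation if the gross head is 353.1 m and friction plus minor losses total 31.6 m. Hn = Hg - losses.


Hn = 353.1 - 31.6 = 321.5000 m


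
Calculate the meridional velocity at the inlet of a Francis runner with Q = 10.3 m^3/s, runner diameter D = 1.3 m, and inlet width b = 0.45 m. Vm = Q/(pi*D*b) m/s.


Vm = 10.3 / (pi * 1.3 * 0.45) = 5.6044 m/s


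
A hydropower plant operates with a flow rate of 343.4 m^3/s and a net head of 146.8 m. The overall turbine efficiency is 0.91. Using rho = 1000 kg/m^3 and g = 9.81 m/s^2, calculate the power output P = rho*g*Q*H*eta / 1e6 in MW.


P = 1000 * 9.81 * 343.4 * 146.8 * 0.91 / 1e6 = 450.0251 MW


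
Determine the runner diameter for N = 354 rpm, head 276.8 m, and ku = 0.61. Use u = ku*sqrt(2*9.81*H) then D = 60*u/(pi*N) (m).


u = 0.61 * sqrt(2*9.81*276.8) = 44.9534 m/s
D = 60 * 44.9534 / (pi * 354) = 2.4253 m


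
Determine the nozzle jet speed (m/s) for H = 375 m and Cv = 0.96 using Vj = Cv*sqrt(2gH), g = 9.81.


Vj = 0.96 * sqrt(2*9.81*375) = 82.3448 m/s


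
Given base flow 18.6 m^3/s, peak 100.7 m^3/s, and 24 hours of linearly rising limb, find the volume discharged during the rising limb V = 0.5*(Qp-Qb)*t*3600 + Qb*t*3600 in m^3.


V = 0.5*(100.7 - 18.6)*24*3600 + 18.6*24*3600 = 5.1538e+06 m^3


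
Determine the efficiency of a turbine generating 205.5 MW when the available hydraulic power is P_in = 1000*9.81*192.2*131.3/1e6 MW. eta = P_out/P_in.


P_in = 1000 * 9.81 * 192.2 * 131.3 / 1e6 = 247.5638 MW
eta = 205.5 / 247.5638 = 0.8301


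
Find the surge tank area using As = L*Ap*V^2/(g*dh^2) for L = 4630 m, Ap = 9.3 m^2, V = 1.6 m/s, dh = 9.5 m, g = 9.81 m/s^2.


As = 4630 * 9.3 * 1.6^2 / (9.81 * 9.5^2) = 124.5053 m^2


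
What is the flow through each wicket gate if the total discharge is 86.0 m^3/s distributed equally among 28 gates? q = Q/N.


q = 86.0 / 28 = 3.0714 m^3/s


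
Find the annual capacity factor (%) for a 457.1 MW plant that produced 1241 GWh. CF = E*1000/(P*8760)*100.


CF = 1241 * 1000 / (457.1 * 8760) * 100 = 30.9925 %


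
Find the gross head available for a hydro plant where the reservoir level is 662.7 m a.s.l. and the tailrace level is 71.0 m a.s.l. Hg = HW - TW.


Hg = 662.7 - 71.0 = 591.7000 m


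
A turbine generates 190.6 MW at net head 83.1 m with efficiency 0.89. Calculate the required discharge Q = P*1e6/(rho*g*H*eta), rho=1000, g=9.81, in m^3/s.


Q = 190.6 * 1e6 / (1000 * 9.81 * 83.1 * 0.89) = 262.7017 m^3/s


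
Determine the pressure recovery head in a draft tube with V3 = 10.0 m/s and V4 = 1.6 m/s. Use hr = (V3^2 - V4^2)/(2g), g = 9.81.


hr = (10.0^2 - 1.6^2) / (2*9.81) = 4.9664 m


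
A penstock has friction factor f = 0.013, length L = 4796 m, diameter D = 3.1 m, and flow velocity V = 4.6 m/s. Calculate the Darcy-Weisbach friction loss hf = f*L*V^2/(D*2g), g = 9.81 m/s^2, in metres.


hf = 0.013 * 4796 * 4.6^2 / (3.1 * 2 * 9.81) = 21.6909 m


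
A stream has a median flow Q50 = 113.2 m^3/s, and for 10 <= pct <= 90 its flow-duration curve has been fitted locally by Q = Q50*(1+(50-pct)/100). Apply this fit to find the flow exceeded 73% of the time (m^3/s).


Q = 113.2 * (1 + (50 - 73)/100) = 87.1640 m^3/s


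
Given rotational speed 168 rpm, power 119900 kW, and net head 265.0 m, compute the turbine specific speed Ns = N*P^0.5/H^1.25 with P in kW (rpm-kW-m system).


Ns = 168 * 119900^0.5 / 265.0^1.25 = 54.4078


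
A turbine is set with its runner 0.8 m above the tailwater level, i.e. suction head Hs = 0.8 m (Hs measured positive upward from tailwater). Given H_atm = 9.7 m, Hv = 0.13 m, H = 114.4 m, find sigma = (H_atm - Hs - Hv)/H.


sigma = (9.7 - 0.8 - 0.13) / 114.4 = 0.0767


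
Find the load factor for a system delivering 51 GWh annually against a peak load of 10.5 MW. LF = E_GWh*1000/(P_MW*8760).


LF = 51 * 1000 / (10.5 * 8760) = 0.5545


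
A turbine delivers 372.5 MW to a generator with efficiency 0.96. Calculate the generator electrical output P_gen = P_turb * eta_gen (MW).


P_gen = 372.5 * 0.96 = 357.6000 MW


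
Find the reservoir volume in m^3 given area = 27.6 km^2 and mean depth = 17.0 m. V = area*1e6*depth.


V = 27.6 * 1e6 * 17.0 = 4.6920e+08 m^3


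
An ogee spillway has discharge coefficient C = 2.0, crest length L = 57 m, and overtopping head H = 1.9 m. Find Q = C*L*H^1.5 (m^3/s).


Q = 2.0 * 57 * 1.9^1.5 = 298.5625 m^3/s


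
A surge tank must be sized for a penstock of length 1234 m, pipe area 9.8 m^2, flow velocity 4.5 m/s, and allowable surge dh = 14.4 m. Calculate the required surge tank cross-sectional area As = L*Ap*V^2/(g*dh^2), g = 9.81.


As = 1234 * 9.8 * 4.5^2 / (9.81 * 14.4^2) = 120.3850 m^2


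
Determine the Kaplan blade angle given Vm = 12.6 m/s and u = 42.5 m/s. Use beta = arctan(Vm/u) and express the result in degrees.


beta = arctan(12.6 / 42.5) = 16.5135 degrees


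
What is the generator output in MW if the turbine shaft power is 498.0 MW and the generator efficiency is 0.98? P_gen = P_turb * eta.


P_gen = 498.0 * 0.98 = 488.0400 MW


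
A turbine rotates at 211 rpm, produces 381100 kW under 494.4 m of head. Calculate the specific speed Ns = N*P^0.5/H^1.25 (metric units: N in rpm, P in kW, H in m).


Ns = 211 * 381100^0.5 / 494.4^1.25 = 55.8732


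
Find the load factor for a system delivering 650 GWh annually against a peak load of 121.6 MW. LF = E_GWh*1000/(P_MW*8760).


LF = 650 * 1000 / (121.6 * 8760) = 0.6102


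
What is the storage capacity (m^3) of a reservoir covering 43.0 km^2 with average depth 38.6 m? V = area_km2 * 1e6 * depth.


V = 43.0 * 1e6 * 38.6 = 1.6598e+09 m^3


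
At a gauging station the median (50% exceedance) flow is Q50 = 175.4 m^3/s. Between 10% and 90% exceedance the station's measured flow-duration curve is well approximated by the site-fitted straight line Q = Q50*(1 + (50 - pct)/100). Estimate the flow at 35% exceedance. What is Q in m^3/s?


Q = 175.4 * (1 + (50 - 35)/100) = 201.7100 m^3/s


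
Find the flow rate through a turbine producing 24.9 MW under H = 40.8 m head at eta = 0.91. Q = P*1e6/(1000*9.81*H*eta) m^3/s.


Q = 24.9 * 1e6 / (1000 * 9.81 * 40.8 * 0.91) = 68.3642 m^3/s


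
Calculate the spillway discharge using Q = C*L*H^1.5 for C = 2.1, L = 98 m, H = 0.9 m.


Q = 2.1 * 98 * 0.9^1.5 = 175.7151 m^3/s


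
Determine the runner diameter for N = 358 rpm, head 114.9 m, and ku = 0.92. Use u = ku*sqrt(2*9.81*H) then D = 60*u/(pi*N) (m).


u = 0.92 * sqrt(2*9.81*114.9) = 43.6815 m/s
D = 60 * 43.6815 / (pi * 358) = 2.3303 m


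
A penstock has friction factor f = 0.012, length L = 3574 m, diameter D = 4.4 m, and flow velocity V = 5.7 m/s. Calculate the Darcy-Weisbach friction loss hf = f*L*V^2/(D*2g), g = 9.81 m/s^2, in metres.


hf = 0.012 * 3574 * 5.7^2 / (4.4 * 2 * 9.81) = 16.1411 m


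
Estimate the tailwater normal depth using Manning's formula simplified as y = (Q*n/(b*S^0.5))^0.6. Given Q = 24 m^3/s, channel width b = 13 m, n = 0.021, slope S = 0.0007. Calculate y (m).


y = (24 * 0.021 / (13 * 0.0007^0.5))^0.6 = 1.2577 m


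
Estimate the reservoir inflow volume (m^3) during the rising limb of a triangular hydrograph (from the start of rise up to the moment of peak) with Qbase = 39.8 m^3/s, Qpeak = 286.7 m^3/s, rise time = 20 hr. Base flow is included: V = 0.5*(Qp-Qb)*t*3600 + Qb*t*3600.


V = 0.5*(286.7 - 39.8)*20*3600 + 39.8*20*3600 = 1.1754e+07 m^3


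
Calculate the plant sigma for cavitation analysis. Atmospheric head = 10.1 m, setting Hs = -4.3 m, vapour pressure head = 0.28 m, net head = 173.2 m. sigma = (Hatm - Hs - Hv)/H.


sigma = (10.1 - (-4.3) - 0.28) / 173.2 = 0.0815


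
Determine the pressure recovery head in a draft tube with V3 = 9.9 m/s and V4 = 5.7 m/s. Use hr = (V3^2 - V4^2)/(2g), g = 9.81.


hr = (9.9^2 - 5.7^2) / (2*9.81) = 3.3394 m


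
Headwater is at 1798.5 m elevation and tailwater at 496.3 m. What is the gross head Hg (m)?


Hg = 1798.5 - 496.3 = 1302.2000 m


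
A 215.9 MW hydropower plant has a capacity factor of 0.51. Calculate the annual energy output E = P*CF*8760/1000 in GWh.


E = 215.9 * 0.51 * 8760 / 1000 = 964.5548 GWh


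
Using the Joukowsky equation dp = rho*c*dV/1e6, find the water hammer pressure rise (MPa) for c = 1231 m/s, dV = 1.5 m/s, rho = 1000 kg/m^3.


dp = 1000 * 1231 * 1.5 / 1e6 = 1.8465 MPa


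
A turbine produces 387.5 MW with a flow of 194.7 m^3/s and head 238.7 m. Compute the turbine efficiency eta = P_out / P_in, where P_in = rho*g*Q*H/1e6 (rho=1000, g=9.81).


P_in = 1000 * 9.81 * 194.7 * 238.7 / 1e6 = 455.9187 MW
eta = 387.5 / 455.9187 = 0.8499


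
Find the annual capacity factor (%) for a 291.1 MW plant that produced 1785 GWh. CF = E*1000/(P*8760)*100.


CF = 1785 * 1000 / (291.1 * 8760) * 100 = 69.9990 %


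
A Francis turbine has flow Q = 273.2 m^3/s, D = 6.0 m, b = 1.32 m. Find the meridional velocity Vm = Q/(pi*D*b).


Vm = 273.2 / (pi * 6.0 * 1.32) = 10.9801 m/s


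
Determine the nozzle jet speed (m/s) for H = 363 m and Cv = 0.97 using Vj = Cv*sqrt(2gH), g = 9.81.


Vj = 0.97 * sqrt(2*9.81*363) = 81.8605 m/s


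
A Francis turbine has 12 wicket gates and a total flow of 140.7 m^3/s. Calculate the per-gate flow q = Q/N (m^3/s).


q = 140.7 / 12 = 11.7250 m^3/s


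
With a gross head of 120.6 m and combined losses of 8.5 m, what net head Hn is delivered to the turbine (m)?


Hn = 120.6 - 8.5 = 112.1000 m


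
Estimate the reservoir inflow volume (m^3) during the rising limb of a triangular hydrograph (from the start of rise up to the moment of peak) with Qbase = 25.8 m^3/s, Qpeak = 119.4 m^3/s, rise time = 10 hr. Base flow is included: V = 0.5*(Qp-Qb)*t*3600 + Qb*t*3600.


V = 0.5*(119.4 - 25.8)*10*3600 + 25.8*10*3600 = 2.6136e+06 m^3


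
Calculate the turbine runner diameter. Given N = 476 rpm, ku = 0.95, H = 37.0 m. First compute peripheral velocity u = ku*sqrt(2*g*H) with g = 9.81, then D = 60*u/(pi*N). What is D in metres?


u = 0.95 * sqrt(2*9.81*37.0) = 25.5961 m/s
D = 60 * 25.5961 / (pi * 476) = 1.0270 m


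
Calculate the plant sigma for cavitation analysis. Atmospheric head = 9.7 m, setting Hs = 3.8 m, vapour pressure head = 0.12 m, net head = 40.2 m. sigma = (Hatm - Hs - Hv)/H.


sigma = (9.7 - 3.8 - 0.12) / 40.2 = 0.1438


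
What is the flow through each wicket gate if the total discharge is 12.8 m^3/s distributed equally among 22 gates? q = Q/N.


q = 12.8 / 22 = 0.5818 m^3/s


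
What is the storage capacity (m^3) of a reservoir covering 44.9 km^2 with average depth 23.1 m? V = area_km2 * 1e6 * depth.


V = 44.9 * 1e6 * 23.1 = 1.0372e+09 m^3


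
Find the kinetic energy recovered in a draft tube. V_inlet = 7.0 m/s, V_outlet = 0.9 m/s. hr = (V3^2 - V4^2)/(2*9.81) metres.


hr = (7.0^2 - 0.9^2) / (2*9.81) = 2.4562 m


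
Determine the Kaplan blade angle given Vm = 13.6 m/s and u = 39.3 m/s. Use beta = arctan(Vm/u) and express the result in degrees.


beta = arctan(13.6 / 39.3) = 19.0885 degrees


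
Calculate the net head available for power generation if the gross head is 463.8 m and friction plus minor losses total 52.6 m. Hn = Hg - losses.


Hn = 463.8 - 52.6 = 411.2000 m


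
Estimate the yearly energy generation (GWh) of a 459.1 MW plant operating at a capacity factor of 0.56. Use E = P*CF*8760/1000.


E = 459.1 * 0.56 * 8760 / 1000 = 2252.1610 GWh


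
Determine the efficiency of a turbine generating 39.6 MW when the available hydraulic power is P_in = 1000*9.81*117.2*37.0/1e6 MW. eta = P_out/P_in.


P_in = 1000 * 9.81 * 117.2 * 37.0 / 1e6 = 42.5401 MW
eta = 39.6 / 42.5401 = 0.9309


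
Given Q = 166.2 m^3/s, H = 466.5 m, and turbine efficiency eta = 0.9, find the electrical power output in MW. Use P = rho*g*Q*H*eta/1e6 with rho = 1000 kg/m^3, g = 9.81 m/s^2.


P = 1000 * 9.81 * 166.2 * 466.5 * 0.9 / 1e6 = 684.5327 MW


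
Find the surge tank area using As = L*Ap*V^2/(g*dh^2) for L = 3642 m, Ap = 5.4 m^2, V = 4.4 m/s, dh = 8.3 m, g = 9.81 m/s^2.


As = 3642 * 5.4 * 4.4^2 / (9.81 * 8.3^2) = 563.3961 m^2


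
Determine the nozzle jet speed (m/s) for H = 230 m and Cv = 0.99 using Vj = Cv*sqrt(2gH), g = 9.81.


Vj = 0.99 * sqrt(2*9.81*230) = 66.5041 m/s


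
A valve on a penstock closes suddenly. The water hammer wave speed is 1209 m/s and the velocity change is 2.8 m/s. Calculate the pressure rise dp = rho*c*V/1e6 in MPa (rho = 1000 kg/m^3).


dp = 1000 * 1209 * 2.8 / 1e6 = 3.3852 MPa


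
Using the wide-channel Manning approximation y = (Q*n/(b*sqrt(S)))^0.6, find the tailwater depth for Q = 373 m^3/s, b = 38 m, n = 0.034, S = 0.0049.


y = (373 * 0.034 / (38 * 0.0049^0.5))^0.6 = 2.5526 m


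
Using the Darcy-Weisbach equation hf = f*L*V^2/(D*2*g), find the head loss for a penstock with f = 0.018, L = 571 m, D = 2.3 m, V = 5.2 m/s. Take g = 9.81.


hf = 0.018 * 571 * 5.2^2 / (2.3 * 2 * 9.81) = 6.1587 m


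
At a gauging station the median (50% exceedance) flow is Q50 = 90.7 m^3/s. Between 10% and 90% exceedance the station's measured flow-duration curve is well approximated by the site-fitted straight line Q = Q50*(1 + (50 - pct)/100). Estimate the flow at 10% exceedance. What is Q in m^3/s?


Q = 90.7 * (1 + (50 - 10)/100) = 126.9800 m^3/s


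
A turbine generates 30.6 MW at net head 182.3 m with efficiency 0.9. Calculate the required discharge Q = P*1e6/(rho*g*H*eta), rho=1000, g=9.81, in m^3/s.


Q = 30.6 * 1e6 / (1000 * 9.81 * 182.3 * 0.9) = 19.0118 m^3/s


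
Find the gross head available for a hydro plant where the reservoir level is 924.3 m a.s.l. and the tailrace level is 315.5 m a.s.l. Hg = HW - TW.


Hg = 924.3 - 315.5 = 608.8000 m


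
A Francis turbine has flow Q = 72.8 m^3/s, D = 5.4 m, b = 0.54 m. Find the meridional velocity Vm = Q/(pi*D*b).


Vm = 72.8 / (pi * 5.4 * 0.54) = 7.9468 m/s


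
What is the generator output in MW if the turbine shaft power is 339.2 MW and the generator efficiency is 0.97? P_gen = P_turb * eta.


P_gen = 339.2 * 0.97 = 329.0240 MW


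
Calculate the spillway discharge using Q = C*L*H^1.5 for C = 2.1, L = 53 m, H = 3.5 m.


Q = 2.1 * 53 * 3.5^1.5 = 728.7813 m^3/s


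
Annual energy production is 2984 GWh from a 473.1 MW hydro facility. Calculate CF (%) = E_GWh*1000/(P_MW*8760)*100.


CF = 2984 * 1000 / (473.1 * 8760) * 100 = 72.0015 %


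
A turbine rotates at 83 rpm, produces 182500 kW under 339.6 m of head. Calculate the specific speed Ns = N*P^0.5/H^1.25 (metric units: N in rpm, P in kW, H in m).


Ns = 83 * 182500^0.5 / 339.6^1.25 = 24.3220


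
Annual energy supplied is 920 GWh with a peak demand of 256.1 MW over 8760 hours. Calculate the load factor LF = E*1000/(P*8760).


LF = 920 * 1000 / (256.1 * 8760) = 0.4101


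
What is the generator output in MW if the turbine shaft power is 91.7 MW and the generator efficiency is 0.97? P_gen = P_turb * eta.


P_gen = 91.7 * 0.97 = 88.9490 MW


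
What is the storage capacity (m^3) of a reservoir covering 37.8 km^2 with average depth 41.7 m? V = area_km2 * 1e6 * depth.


V = 37.8 * 1e6 * 41.7 = 1.5763e+09 m^3


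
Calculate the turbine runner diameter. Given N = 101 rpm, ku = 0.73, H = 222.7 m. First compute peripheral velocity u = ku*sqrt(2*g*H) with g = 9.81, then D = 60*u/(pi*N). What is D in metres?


u = 0.73 * sqrt(2*9.81*222.7) = 48.2539 m/s
D = 60 * 48.2539 / (pi * 101) = 9.1246 m


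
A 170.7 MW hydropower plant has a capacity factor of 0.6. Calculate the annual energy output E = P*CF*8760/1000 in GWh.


E = 170.7 * 0.6 * 8760 / 1000 = 897.1992 GWh


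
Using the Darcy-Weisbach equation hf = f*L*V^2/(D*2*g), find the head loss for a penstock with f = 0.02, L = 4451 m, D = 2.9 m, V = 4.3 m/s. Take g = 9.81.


hf = 0.02 * 4451 * 4.3^2 / (2.9 * 2 * 9.81) = 28.9286 m


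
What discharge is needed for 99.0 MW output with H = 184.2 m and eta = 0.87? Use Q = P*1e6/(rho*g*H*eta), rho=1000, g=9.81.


Q = 99.0 * 1e6 / (1000 * 9.81 * 184.2 * 0.87) = 62.9734 m^3/s


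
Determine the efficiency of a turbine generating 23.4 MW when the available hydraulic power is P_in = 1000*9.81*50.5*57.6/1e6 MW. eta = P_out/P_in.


P_in = 1000 * 9.81 * 50.5 * 57.6 / 1e6 = 28.5353 MW
eta = 23.4 / 28.5353 = 0.8200


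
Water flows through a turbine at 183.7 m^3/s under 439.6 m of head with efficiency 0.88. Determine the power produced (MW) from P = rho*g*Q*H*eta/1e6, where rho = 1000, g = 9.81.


P = 1000 * 9.81 * 183.7 * 439.6 * 0.88 / 1e6 = 697.1376 MW


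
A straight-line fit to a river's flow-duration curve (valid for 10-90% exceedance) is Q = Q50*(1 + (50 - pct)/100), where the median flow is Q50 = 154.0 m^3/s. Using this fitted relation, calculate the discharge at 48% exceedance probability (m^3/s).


Q = 154.0 * (1 + (50 - 48)/100) = 157.0800 m^3/s


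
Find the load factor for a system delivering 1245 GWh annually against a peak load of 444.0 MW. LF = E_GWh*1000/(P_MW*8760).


LF = 1245 * 1000 / (444.0 * 8760) = 0.3201


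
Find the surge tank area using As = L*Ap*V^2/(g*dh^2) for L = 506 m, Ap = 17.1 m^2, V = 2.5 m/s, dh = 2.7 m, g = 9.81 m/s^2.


As = 506 * 17.1 * 2.5^2 / (9.81 * 2.7^2) = 756.1886 m^2


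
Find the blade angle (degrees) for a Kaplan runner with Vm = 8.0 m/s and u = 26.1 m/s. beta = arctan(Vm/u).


beta = arctan(8.0 / 26.1) = 17.0410 degrees


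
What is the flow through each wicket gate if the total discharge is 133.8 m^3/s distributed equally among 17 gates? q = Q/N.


q = 133.8 / 17 = 7.8706 m^3/s


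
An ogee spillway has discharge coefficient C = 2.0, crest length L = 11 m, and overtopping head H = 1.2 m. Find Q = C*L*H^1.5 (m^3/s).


Q = 2.0 * 11 * 1.2^1.5 = 28.9198 m^3/s


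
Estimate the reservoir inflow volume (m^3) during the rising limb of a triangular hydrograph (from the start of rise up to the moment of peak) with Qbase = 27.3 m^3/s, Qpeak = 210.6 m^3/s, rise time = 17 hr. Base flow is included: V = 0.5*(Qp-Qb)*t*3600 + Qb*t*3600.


V = 0.5*(210.6 - 27.3)*17*3600 + 27.3*17*3600 = 7.2797e+06 m^3


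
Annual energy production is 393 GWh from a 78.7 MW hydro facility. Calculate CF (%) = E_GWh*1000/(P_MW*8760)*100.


CF = 393 * 1000 / (78.7 * 8760) * 100 = 57.0051 %


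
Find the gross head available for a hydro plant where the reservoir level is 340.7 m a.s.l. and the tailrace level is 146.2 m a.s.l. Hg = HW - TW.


Hg = 340.7 - 146.2 = 194.5000 m


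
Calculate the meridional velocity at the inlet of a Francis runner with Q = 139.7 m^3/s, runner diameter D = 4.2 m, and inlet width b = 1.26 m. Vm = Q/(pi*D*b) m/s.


Vm = 139.7 / (pi * 4.2 * 1.26) = 8.4029 m/s


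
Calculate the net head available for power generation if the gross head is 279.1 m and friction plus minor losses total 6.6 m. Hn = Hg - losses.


Hn = 279.1 - 6.6 = 272.5000 m


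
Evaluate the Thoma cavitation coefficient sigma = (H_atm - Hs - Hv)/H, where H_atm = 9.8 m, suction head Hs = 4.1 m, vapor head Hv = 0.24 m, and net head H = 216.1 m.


sigma = (9.8 - 4.1 - 0.24) / 216.1 = 0.0253


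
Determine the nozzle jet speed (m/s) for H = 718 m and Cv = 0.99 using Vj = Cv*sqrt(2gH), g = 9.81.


Vj = 0.99 * sqrt(2*9.81*718) = 117.5024 m/s


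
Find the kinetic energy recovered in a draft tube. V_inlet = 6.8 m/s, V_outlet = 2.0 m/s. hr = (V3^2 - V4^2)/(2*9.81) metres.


hr = (6.8^2 - 2.0^2) / (2*9.81) = 2.1529 m


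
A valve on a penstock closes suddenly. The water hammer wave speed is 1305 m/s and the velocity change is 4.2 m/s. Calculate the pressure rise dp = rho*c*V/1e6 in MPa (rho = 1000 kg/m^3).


dp = 1000 * 1305 * 4.2 / 1e6 = 5.4810 MPa


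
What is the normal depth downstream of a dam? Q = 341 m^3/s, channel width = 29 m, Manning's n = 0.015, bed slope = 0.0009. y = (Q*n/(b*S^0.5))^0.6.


y = (341 * 0.015 / (29 * 0.0009^0.5))^0.6 = 2.8946 m


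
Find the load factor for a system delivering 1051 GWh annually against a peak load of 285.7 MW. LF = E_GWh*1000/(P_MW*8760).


LF = 1051 * 1000 / (285.7 * 8760) = 0.4199


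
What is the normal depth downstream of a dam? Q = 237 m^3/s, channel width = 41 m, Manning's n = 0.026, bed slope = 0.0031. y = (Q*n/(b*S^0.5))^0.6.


y = (237 * 0.026 / (41 * 0.0031^0.5))^0.6 = 1.8145 m


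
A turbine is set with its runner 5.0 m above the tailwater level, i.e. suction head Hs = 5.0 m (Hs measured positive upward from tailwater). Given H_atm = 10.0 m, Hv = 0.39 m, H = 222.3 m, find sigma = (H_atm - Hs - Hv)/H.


sigma = (10.0 - 5.0 - 0.39) / 222.3 = 0.0207


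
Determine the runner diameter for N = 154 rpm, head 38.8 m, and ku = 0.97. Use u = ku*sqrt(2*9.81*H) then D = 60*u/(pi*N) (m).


u = 0.97 * sqrt(2*9.81*38.8) = 26.7631 m/s
D = 60 * 26.7631 / (pi * 154) = 3.3191 m


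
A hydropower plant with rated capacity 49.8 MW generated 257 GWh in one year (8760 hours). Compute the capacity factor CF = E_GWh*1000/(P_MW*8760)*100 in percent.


CF = 257 * 1000 / (49.8 * 8760) * 100 = 58.9114 %


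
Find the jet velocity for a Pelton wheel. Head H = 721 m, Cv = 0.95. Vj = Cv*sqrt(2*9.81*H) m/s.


Vj = 0.95 * sqrt(2*9.81*721) = 112.9902 m/s


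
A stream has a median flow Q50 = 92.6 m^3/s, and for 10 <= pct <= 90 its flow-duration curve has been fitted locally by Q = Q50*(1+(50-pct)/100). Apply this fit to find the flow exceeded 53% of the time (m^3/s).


Q = 92.6 * (1 + (50 - 53)/100) = 89.8220 m^3/s


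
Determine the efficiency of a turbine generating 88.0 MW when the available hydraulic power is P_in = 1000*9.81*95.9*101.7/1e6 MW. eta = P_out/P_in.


P_in = 1000 * 9.81 * 95.9 * 101.7 / 1e6 = 95.6772 MW
eta = 88.0 / 95.6772 = 0.9198


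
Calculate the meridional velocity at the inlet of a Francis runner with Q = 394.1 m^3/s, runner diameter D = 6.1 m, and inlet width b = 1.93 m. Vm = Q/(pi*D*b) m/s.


Vm = 394.1 / (pi * 6.1 * 1.93) = 10.6554 m/s


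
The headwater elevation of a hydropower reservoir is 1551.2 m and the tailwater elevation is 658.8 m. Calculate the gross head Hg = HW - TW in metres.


Hg = 1551.2 - 658.8 = 892.4000 m


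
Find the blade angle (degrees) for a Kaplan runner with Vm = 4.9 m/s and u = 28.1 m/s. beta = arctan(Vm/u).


beta = arctan(4.9 / 28.1) = 9.8916 degrees


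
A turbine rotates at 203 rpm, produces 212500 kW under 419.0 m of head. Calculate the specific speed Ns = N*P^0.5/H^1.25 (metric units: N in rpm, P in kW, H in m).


Ns = 203 * 212500^0.5 / 419.0^1.25 = 49.3637


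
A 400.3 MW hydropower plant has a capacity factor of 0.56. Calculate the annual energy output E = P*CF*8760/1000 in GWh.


E = 400.3 * 0.56 * 8760 / 1000 = 1963.7117 GWh


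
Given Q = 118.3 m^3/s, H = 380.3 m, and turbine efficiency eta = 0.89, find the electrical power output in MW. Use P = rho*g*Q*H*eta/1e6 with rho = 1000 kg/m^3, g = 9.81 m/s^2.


P = 1000 * 9.81 * 118.3 * 380.3 * 0.89 / 1e6 = 392.7987 MW


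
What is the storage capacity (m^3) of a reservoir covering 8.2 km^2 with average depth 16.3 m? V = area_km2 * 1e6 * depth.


V = 8.2 * 1e6 * 16.3 = 1.3366e+08 m^3


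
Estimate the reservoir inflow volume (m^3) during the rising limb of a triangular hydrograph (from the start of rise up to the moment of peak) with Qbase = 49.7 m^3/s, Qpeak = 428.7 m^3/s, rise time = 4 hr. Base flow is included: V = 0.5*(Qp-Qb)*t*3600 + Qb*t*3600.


V = 0.5*(428.7 - 49.7)*4*3600 + 49.7*4*3600 = 3.4445e+06 m^3


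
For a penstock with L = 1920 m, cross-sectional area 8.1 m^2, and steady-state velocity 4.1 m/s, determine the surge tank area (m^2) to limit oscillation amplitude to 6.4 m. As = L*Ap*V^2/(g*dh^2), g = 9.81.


As = 1920 * 8.1 * 4.1^2 / (9.81 * 6.4^2) = 650.6164 m^2


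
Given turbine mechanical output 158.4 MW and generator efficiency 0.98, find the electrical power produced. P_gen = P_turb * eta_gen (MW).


P_gen = 158.4 * 0.98 = 155.2320 MW


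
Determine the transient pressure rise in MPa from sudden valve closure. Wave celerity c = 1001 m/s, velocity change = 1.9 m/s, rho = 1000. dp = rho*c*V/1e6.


dp = 1000 * 1001 * 1.9 / 1e6 = 1.9019 MPa


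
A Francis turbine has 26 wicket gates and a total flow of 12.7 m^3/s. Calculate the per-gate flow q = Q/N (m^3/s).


q = 12.7 / 26 = 0.4885 m^3/s


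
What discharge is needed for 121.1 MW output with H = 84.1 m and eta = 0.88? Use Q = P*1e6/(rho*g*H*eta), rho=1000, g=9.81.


Q = 121.1 * 1e6 / (1000 * 9.81 * 84.1 * 0.88) = 166.8002 m^3/s


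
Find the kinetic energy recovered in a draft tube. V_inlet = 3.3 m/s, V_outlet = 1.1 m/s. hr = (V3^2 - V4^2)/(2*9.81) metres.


hr = (3.3^2 - 1.1^2) / (2*9.81) = 0.4934 m


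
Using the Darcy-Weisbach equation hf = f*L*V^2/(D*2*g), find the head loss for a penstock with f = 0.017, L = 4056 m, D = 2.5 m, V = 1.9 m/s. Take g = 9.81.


hf = 0.017 * 4056 * 1.9^2 / (2.5 * 2 * 9.81) = 5.0748 m


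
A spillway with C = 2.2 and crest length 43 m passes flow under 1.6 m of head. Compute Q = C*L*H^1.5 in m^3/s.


Q = 2.2 * 43 * 1.6^1.5 = 191.4569 m^3/s


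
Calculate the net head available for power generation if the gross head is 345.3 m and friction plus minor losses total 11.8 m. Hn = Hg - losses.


Hn = 345.3 - 11.8 = 333.5000 m


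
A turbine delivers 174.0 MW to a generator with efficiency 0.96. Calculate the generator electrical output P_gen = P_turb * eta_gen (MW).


P_gen = 174.0 * 0.96 = 167.0400 MW


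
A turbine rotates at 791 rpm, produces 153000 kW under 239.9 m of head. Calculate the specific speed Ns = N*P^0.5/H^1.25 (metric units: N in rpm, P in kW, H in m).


Ns = 791 * 153000^0.5 / 239.9^1.25 = 327.7060


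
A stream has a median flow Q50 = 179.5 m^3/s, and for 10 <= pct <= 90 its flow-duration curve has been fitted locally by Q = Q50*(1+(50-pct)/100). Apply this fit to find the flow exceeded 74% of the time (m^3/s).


Q = 179.5 * (1 + (50 - 74)/100) = 136.4200 m^3/s


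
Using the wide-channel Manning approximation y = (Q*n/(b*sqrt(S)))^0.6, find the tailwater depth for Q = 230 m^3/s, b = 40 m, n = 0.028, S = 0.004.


y = (230 * 0.028 / (40 * 0.004^0.5))^0.6 = 1.7518 m


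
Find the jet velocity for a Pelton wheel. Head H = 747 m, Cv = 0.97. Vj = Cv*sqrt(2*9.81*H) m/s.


Vj = 0.97 * sqrt(2*9.81*747) = 117.4307 m/s


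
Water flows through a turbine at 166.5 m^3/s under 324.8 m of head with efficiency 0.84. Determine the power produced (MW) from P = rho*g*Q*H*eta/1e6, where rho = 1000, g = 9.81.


P = 1000 * 9.81 * 166.5 * 324.8 * 0.84 / 1e6 = 445.6342 MW


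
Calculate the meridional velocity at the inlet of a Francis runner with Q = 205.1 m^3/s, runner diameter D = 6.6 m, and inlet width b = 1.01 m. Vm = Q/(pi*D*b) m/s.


Vm = 205.1 / (pi * 6.6 * 1.01) = 9.7938 m/s


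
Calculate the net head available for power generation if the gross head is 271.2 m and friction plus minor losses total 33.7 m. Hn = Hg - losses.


Hn = 271.2 - 33.7 = 237.5000 m


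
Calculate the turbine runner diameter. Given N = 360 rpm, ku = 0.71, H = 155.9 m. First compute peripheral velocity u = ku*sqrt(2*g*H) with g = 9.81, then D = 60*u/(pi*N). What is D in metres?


u = 0.71 * sqrt(2*9.81*155.9) = 39.2673 m/s
D = 60 * 39.2673 / (pi * 360) = 2.0832 m


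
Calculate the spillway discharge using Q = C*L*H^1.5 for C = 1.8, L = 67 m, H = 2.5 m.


Q = 1.8 * 67 * 2.5^1.5 = 476.7134 m^3/s


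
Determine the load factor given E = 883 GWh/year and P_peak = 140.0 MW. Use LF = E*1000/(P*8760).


LF = 883 * 1000 / (140.0 * 8760) = 0.7200


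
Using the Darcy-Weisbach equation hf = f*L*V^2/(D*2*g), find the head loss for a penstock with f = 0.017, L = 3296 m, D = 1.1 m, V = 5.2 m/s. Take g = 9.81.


hf = 0.017 * 3296 * 5.2^2 / (1.1 * 2 * 9.81) = 70.2023 m


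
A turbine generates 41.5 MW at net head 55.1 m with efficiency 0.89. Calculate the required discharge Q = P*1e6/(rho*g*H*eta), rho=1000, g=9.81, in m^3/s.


Q = 41.5 * 1e6 / (1000 * 9.81 * 55.1 * 0.89) = 86.2656 m^3/s


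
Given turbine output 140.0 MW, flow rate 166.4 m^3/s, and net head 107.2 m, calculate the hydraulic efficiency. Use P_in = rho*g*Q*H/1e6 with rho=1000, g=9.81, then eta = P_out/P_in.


P_in = 1000 * 9.81 * 166.4 * 107.2 / 1e6 = 174.9916 MW
eta = 140.0 / 174.9916 = 0.8000


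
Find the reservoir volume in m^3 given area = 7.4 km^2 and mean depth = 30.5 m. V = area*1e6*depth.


V = 7.4 * 1e6 * 30.5 = 2.2570e+08 m^3


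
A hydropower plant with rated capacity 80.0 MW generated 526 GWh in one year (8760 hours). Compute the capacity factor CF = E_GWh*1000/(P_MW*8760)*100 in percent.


CF = 526 * 1000 / (80.0 * 8760) * 100 = 75.0571 %


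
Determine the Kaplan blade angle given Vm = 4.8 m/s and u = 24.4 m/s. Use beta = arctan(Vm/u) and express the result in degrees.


beta = arctan(4.8 / 24.4) = 11.1292 degrees


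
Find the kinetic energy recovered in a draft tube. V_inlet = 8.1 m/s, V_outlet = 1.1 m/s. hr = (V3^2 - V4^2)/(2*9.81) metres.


hr = (8.1^2 - 1.1^2) / (2*9.81) = 3.2824 m


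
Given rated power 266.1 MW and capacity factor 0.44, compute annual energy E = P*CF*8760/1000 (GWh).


E = 266.1 * 0.44 * 8760 / 1000 = 1025.6558 GWh


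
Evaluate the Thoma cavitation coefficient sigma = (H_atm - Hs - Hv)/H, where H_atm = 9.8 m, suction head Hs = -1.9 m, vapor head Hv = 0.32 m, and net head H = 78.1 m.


sigma = (9.8 - (-1.9) - 0.32) / 78.1 = 0.1457


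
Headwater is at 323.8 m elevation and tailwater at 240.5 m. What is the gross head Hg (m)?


Hg = 323.8 - 240.5 = 83.3000 m


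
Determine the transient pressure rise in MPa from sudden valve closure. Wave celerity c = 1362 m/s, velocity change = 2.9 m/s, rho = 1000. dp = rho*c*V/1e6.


dp = 1000 * 1362 * 2.9 / 1e6 = 3.9498 MPa


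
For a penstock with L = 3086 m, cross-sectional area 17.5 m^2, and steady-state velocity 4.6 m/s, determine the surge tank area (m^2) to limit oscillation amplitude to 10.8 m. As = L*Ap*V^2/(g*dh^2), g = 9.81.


As = 3086 * 17.5 * 4.6^2 / (9.81 * 10.8^2) = 998.6956 m^2


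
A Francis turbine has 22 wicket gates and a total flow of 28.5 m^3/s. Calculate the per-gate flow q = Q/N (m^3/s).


q = 28.5 / 22 = 1.2955 m^3/s


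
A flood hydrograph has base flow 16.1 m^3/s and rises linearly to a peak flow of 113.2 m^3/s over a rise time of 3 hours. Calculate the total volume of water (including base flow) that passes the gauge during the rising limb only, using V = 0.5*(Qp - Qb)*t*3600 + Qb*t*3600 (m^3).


V = 0.5*(113.2 - 16.1)*3*3600 + 16.1*3*3600 = 698220.0000 m^3


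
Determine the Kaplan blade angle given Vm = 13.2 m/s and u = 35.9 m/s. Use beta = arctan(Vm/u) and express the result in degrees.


beta = arctan(13.2 / 35.9) = 20.1879 degrees


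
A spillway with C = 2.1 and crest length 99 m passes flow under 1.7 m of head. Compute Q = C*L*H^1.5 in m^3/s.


Q = 2.1 * 99 * 1.7^1.5 = 460.8163 m^3/s


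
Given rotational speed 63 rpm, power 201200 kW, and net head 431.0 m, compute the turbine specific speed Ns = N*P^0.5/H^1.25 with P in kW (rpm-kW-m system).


Ns = 63 * 201200^0.5 / 431.0^1.25 = 14.3899


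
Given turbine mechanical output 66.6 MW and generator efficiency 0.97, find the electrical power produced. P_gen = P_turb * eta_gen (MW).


P_gen = 66.6 * 0.97 = 64.6020 MW


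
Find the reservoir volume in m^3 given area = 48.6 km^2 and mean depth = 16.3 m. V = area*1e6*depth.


V = 48.6 * 1e6 * 16.3 = 7.9218e+08 m^3


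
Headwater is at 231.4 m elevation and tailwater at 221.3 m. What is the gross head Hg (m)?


Hg = 231.4 - 221.3 = 10.1000 m


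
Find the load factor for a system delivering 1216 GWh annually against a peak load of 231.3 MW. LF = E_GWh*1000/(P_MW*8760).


LF = 1216 * 1000 / (231.3 * 8760) = 0.6001


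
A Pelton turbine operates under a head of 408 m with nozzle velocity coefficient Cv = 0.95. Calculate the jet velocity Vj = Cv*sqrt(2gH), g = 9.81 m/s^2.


Vj = 0.95 * sqrt(2*9.81*408) = 84.9969 m/s


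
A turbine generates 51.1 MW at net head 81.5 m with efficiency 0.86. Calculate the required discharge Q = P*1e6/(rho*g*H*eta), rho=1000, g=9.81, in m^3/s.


Q = 51.1 * 1e6 / (1000 * 9.81 * 81.5 * 0.86) = 74.3183 m^3/s


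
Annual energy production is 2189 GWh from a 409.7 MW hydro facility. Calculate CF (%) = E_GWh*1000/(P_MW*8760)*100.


CF = 2189 * 1000 / (409.7 * 8760) * 100 = 60.9924 %


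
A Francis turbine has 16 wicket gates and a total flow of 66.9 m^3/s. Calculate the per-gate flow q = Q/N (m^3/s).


q = 66.9 / 16 = 4.1813 m^3/s


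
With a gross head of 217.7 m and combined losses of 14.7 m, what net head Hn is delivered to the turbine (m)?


Hn = 217.7 - 14.7 = 203.0000 m


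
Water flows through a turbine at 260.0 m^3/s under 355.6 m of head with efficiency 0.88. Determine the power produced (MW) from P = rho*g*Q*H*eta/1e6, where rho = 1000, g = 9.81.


P = 1000 * 9.81 * 260.0 * 355.6 * 0.88 / 1e6 = 798.1542 MW


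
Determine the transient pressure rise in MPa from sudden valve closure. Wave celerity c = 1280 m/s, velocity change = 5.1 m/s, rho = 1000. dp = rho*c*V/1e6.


dp = 1000 * 1280 * 5.1 / 1e6 = 6.5280 MPa
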